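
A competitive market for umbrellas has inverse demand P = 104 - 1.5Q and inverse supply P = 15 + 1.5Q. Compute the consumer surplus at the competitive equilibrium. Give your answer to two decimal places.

Equilibrium: 104 - 1.5Q = 15 + 1.5Q, so Q* = 29.6667 and P* = 59.5.
The demand choke price is 104, so CS = (1/2)(Q*)(104 - P*) = (1/2)(29.6667)(44.5) = 660.0833.

660.08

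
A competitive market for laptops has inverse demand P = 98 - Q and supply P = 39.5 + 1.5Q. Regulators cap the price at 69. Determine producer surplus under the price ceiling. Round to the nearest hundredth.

290.08

Free-market equilibrium: 98 - Q = 39.5 + 1.5Q gives Q* = 23.4, P* = 74.6.
At P = 69, sellers supply (69 - 39.5)/1.5 = 19.6667 while buyers want more, so the quantity traded is 19.6667 at price 69.
PS is the triangle above supply below 69: (1/2)(19.6667)(69 - 39.5) = 290.0833.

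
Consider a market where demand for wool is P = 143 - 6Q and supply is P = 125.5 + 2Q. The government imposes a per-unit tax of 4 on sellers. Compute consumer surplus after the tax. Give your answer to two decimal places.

Without the tax, 143 - 6Q = 125.5 + 2Q so Q* = 2.1875 and P* = 129.875.
With the tax, sellers need 4 more per unit: 143 - 6Q = 125.5 + 2Q + 4, so Q_t = 1.6875. Buyers pay P_b = 132.875; sellers receive P_s = P_b - 4 = 128.875.
CS = (1/2)(Q_t)(143 - P_b) = (1/2)(1.6875)(10.125) = 8.543.

8.54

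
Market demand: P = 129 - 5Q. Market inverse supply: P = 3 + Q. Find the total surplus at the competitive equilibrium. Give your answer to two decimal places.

1323.00

Equilibrium: 129 - 5Q = 3 + Q, so Q* = 21 and P* = 24.
CS = (1/2)(21)(105) = 1102.5 and PS = (1/2)(21)(21) = 220.5, so total surplus = 1323.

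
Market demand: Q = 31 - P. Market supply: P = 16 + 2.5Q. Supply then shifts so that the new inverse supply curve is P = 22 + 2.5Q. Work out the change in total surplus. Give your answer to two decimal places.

-20.57

Rewriting demand in inverse form: P = 31 - Q.
Initial equilibrium: Q_0 = 4.2857, P_0 = 26.7143; CS_0 = (1/2)(4.2857)(4.2857) = 9.1837, PS_0 = (1/2)(4.2857)(10.7143) = 22.9592.
New equilibrium: 31 - Q = 22 + 2.5Q gives Q_1 = 2.5714, P_1 = 28.4286; CS_1 = 3.3061, PS_1 = 8.2653.
Change in total surplus = (3.3061 + 8.2653) - (9.1837 + 22.9592) = -20.5714.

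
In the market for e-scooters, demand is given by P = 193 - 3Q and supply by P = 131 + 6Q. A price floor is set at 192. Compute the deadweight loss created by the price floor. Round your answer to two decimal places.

193.39

Without the control, 193 - 3Q = 131 + 6Q so Q* = 6.8889 and P* = 172.3333.
At the floor price 192, quantity demanded is (193 - 192)/3 = 0.3333; demand is the short side, so Q = 0.3333 trades at P = 192.
The lost-trades triangle has base Q* - 0.3333 = 6.5556 and height equal to the gap between the curves at Q = 0.3333, which is 192 - 133 = 59. DWL = (1/2)(6.5556)(59) = 193.3889.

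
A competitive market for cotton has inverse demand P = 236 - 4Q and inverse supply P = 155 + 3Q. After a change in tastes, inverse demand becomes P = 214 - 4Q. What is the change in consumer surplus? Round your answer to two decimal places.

Initial equilibrium: Q_0 = 11.5714, P_0 = 189.7143; CS_0 = (1/2)(11.5714)(46.2857) = 267.7959, PS_0 = (1/2)(11.5714)(34.7143) = 200.8469.
New equilibrium: 214 - 4Q = 155 + 3Q gives Q_1 = 8.4286, P_1 = 180.2857; CS_1 = 142.0816, PS_1 = 106.5612.
Change in consumer surplus = 142.0816 - 267.7959 = -125.7143.

-125.71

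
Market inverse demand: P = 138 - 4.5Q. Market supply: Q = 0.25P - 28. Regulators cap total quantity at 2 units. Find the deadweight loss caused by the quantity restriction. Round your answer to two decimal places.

Rewriting supply in inverse form: P = 112 + 4Q.
Without the quota, 138 - 4.5Q = 112 + 4Q gives Q* = 3.0588.
At Q = 2 the demand price is 138 - 4.5(2) = 129 and the supply price is 112 + 4(2) = 120.
Deadweight loss is the triangle between the curves from 2 to 3.0588: (1/2)(129 - 120)(3.0588 - 2) = 4.7647.

4.76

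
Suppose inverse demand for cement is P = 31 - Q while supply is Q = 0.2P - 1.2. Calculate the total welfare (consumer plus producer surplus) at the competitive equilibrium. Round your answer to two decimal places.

52.08

Rewriting supply in inverse form: P = 6 + 5Q.
Equilibrium: 31 - Q = 6 + 5Q, so Q* = 4.1667 and P* = 26.8333.
CS = (1/2)(4.1667)(4.1667) = 8.6806 and PS = (1/2)(4.1667)(20.8333) = 43.4028, so total surplus = 52.0833.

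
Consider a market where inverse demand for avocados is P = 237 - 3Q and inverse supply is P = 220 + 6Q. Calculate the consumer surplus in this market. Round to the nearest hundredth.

Set 237 - 3Q = 220 + 6Q, which gives 17 = 9Q, so Q* = 1.8889 and P* = 237 - 3(1.8889) = 231.3333.
The demand choke price is 237, so CS = (1/2)(Q*)(237 - P*) = (1/2)(1.8889)(5.6667) = 5.3519.

5.35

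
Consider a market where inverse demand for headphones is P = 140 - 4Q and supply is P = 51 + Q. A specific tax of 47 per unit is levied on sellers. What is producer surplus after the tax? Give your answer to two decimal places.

Pre-tax equilibrium: 140 - 4Q = 51 + Q gives Q* = 17.8, P* = 68.8.
A tax on sellers shifts supply up by 47: 140 - 4Q = 51 + Q + 47, so Q_t = 8.4. Buyers pay P_b = 106.4; sellers receive P_s = P_b - 47 = 59.4.
PS = (1/2)(Q_t)(P_s - 51) = (1/2)(8.4)(8.4) = 35.28.

35.28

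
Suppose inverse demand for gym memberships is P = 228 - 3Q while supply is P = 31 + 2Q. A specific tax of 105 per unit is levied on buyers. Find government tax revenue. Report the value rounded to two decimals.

Pre-tax equilibrium: 228 - 3Q = 31 + 2Q gives Q* = 39.4, P* = 109.8.
A tax on buyers shifts demand down by 105: (228 - 105) - 3Q = 31 + 2Q, so Q_t = 18.4. Buyers pay P_b = 172.8; sellers receive P_s = P_b - 105 = 67.8.
Revenue is the tax times quantity traded: 105 x 18.4 = 1932.

1932.00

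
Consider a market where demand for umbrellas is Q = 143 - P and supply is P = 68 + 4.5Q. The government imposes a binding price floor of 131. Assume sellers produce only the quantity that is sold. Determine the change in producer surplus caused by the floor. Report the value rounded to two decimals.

13.61

Rewriting demand in inverse form: P = 143 - Q.
Free-market equilibrium: 143 - Q = 68 + 4.5Q gives Q* = 13.6364, P* = 129.3636.
At P = 131, buyers demand (143 - 131)/1 = 12 while sellers would supply more, so the quantity traded is 12 at price 131.
PS goes from (1/2)(13.6364)(61.3636) = 418.3884 to 432 (computed as (131 - 68)(12) - (1/2)(4.5)(12)^2), a change of 13.6116.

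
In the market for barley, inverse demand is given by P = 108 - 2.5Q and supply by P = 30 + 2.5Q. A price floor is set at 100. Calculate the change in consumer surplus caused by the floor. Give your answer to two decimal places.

-291.40

Free-market equilibrium: 108 - 2.5Q = 30 + 2.5Q gives Q* = 15.6, P* = 69.
At P = 100, buyers demand (108 - 100)/2.5 = 3.2 while sellers would supply more, so the quantity traded is 3.2 at price 100.
CS goes from (1/2)(15.6)(39) = 304.2 to 12.8 (computed as (108 - 100)(3.2) - (1/2)(2.5)(3.2)^2), a change of -291.4.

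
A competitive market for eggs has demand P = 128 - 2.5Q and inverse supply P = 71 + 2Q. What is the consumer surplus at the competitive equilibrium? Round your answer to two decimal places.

200.56

Set 128 - 2.5Q = 71 + 2Q, which gives 57 = 4.5Q, so Q* = 12.6667 and P* = 128 - 2.5(12.6667) = 96.3333.
CS is the area between the demand curve and P* from 0 to Q*: (1/2)(12.6667)(31.6667) = 200.5556.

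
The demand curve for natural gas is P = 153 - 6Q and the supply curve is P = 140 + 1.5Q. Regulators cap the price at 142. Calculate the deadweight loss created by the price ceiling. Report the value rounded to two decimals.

0.60

Free-market equilibrium: 153 - 6Q = 140 + 1.5Q gives Q* = 1.7333, P* = 142.6.
At P = 142, sellers supply (142 - 140)/1.5 = 1.3333 while buyers want more, so the quantity traded is 1.3333 at price 142.
At Q = 1.3333 the demand price is 145 and the supply price is 142. Deadweight loss is the triangle between the curves from 1.3333 to 1.7333: (1/2)(145 - 142)(1.7333 - 1.3333) = 0.6.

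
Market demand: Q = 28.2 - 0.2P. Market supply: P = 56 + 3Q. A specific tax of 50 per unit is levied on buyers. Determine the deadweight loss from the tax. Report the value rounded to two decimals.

Rewriting demand in inverse form: P = 141 - 5Q.
Pre-tax equilibrium: 141 - 5Q = 56 + 3Q gives Q* = 10.625, P* = 87.875.
A tax on buyers shifts demand down by 50: (141 - 50) - 5Q = 56 + 3Q, so Q_t = 4.375. Buyers pay P_b = 119.125; sellers receive P_s = P_b - 50 = 69.125.
The welfare triangle lost has base Q* - Q_t = 6.25 and height t = 50, so DWL = (1/2)(6.25)(50) = 156.25.

156.25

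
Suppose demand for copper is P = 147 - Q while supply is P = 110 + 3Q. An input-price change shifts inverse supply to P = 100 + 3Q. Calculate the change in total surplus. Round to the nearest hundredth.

Initial equilibrium: Q_0 = 9.25, P_0 = 137.75; CS_0 = (1/2)(9.25)(9.25) = 42.7812, PS_0 = (1/2)(9.25)(27.75) = 128.3438.
New equilibrium: 147 - Q = 100 + 3Q gives Q_1 = 11.75, P_1 = 135.25; CS_1 = 69.0312, PS_1 = 207.0938.
Change in total surplus = (69.0312 + 207.0938) - (42.7812 + 128.3438) = 105.

105.00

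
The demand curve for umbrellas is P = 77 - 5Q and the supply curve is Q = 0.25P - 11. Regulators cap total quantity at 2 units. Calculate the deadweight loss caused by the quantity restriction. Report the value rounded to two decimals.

Rewriting supply in inverse form: P = 44 + 4Q.
Without the quota, 77 - 5Q = 44 + 4Q gives Q* = 3.6667.
At Q = 2 the demand price is 77 - 5(2) = 67 and the supply price is 44 + 4(2) = 52.
DWL = (1/2)(gap between curves at 2) x (Q* - 2) = (1/2)(15)(1.6667) = 12.5.

12.50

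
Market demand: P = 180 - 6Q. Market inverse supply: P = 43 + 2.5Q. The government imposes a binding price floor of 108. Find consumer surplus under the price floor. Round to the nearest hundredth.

432.00

Without the control, 180 - 6Q = 43 + 2.5Q so Q* = 16.1176 and P* = 83.2941.
At the floor price 108, quantity demanded is (180 - 108)/6 = 12; demand is the short side, so Q = 12 trades at P = 108.
CS is the triangle under demand above 108: (1/2)(12)(180 - 108) = 432.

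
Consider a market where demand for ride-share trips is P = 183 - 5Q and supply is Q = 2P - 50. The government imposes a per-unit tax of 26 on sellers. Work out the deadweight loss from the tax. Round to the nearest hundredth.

Rewriting supply in inverse form: P = 25 + 0.5Q.
Pre-tax equilibrium: 183 - 5Q = 25 + 0.5Q gives Q* = 28.7273, P* = 39.3636.
With the tax, sellers need 26 more per unit: 183 - 5Q = 25 + 0.5Q + 26, so Q_t = 24. Buyers pay P_b = 63; sellers receive P_s = P_b - 26 = 37.
The welfare triangle lost has base Q* - Q_t = 4.7273 and height t = 26, so DWL = (1/2)(4.7273)(26) = 61.4545.

61.45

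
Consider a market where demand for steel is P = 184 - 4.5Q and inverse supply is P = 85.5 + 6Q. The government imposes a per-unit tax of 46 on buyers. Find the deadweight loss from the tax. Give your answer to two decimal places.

Without the tax, 184 - 4.5Q = 85.5 + 6Q so Q* = 9.381 and P* = 141.7857.
A tax on buyers shifts demand down by 46: (184 - 46) - 4.5Q = 85.5 + 6Q, so Q_t = 5. Buyers pay P_b = 161.5; sellers receive P_s = P_b - 46 = 115.5.
Deadweight loss is the triangle between the curves from Q_t to Q*: (1/2)(9.381 - 5)(46) = 100.7619.

100.76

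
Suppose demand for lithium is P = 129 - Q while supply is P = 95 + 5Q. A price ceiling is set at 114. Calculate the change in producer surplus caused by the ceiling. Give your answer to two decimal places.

-44.18

Free-market equilibrium: 129 - Q = 95 + 5Q gives Q* = 5.6667, P* = 123.3333.
At the ceiling price 114, quantity supplied is (114 - 95)/5 = 3.8; supply is the short side, so Q = 3.8 trades at P = 114.
PS goes from (1/2)(5.6667)(28.3333) = 80.2778 to 36.1 (computed as (114 - 95)(3.8) - (1/2)(5)(3.8)^2), a change of -44.1778.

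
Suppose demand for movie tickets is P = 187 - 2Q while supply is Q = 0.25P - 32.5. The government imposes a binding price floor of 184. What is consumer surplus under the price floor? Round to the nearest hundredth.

2.25

Rewriting supply in inverse form: P = 130 + 4Q.
Without the control, 187 - 2Q = 130 + 4Q so Q* = 9.5 and P* = 168.
At the floor price 184, quantity demanded is (187 - 184)/2 = 1.5; demand is the short side, so Q = 1.5 trades at P = 184.
CS is the triangle under demand above 184: (1/2)(1.5)(187 - 184) = 2.25.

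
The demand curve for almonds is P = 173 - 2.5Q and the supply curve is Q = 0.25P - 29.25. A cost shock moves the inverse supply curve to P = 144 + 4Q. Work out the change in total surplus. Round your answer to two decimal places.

Rewriting supply in inverse form: P = 117 + 4Q.
Initial equilibrium: Q_0 = 8.6154, P_0 = 151.4615; CS_0 = (1/2)(8.6154)(21.5385) = 92.7811, PS_0 = (1/2)(8.6154)(34.4615) = 148.4497.
New equilibrium: 173 - 2.5Q = 144 + 4Q gives Q_1 = 4.4615, P_1 = 161.8462; CS_1 = 24.8817, PS_1 = 39.8107.
Change in total surplus = (24.8817 + 39.8107) - (92.7811 + 148.4497) = -176.5385.

-176.54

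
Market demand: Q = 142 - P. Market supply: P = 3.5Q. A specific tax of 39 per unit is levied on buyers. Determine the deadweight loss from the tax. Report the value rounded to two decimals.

169.00

Rewriting demand in inverse form: P = 142 - Q.
Pre-tax equilibrium: 142 - Q = 3.5Q gives Q* = 31.5556, P* = 110.4444.
A tax on buyers shifts demand down by 39: (142 - 39) - Q = 3.5Q, so Q_t = 22.8889. Buyers pay P_b = 119.1111; sellers receive P_s = P_b - 39 = 80.1111.
The welfare triangle lost has base Q* - Q_t = 8.6667 and height t = 39, so DWL = (1/2)(8.6667)(39) = 169.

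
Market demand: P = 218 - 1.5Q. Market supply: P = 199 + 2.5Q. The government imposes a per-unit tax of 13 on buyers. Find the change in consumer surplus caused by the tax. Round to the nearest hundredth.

-15.23

Pre-tax equilibrium: 218 - 1.5Q = 199 + 2.5Q gives Q* = 4.75, P* = 210.875.
With the tax, buyers' net willingness to pay falls by 13: (218 - 13) - 1.5Q = 199 + 2.5Q, so Q_t = 1.5. Buyers pay P_b = 215.75; sellers receive P_s = P_b - 13 = 202.75.
CS falls from (1/2)(4.75)(7.125) = 16.9219 to (1/2)(1.5)(2.25) = 1.6875, a change of -15.2344.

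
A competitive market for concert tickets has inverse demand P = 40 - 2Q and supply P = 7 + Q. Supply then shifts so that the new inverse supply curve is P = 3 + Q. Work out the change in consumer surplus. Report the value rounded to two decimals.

Initial equilibrium: Q_0 = 11, P_0 = 18; CS_0 = (1/2)(11)(22) = 121, PS_0 = (1/2)(11)(11) = 60.5.
New equilibrium: 40 - 2Q = 3 + Q gives Q_1 = 12.3333, P_1 = 15.3333; CS_1 = 152.1111, PS_1 = 76.0556.
Change in consumer surplus = 152.1111 - 121 = 31.1111.

31.11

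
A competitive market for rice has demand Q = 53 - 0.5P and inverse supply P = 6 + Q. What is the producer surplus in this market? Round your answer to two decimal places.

Rewriting demand in inverse form: P = 106 - 2Q.
Set 106 - 2Q = 6 + Q, which gives 100 = 3Q, so Q* = 33.3333 and P* = 106 - 2(33.3333) = 39.3333.
PS is the area between P* and the supply curve from 0 to Q*: (1/2)(33.3333)(33.3333) = 555.5556.

555.56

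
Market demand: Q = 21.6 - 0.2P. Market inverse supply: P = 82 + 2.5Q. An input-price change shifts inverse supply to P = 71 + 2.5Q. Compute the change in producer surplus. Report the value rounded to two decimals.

Rewriting demand in inverse form: P = 108 - 5Q.
Initial equilibrium: Q_0 = 3.4667, P_0 = 90.6667; CS_0 = (1/2)(3.4667)(17.3333) = 30.0444, PS_0 = (1/2)(3.4667)(8.6667) = 15.0222.
New equilibrium: 108 - 5Q = 71 + 2.5Q gives Q_1 = 4.9333, P_1 = 83.3333; CS_1 = 60.8444, PS_1 = 30.4222.
Change in producer surplus = 30.4222 - 15.0222 = 15.4.

15.40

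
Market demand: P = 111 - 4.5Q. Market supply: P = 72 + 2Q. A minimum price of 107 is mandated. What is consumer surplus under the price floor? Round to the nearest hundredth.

1.78

Free-market equilibrium: 111 - 4.5Q = 72 + 2Q gives Q* = 6, P* = 84.
At P = 107, buyers demand (111 - 107)/4.5 = 0.8889 while sellers would supply more, so the quantity traded is 0.8889 at price 107.
CS is the triangle under demand above 107: (1/2)(0.8889)(111 - 107) = 1.7778.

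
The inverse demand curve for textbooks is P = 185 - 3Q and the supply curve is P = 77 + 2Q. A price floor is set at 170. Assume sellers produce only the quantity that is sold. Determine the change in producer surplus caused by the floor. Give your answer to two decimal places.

-26.56

Without the control, 185 - 3Q = 77 + 2Q so Q* = 21.6 and P* = 120.2.
At P = 170, buyers demand (185 - 170)/3 = 5 while sellers would supply more, so the quantity traded is 5 at price 170.
PS goes from (1/2)(21.6)(43.2) = 466.56 to 440 (computed as (170 - 77)(5) - (1/2)(2)(5)^2), a change of -26.56.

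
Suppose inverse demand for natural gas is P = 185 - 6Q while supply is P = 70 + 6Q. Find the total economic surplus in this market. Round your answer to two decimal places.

Set 185 - 6Q = 70 + 6Q, which gives 115 = 12Q, so Q* = 9.5833 and P* = 185 - 6(9.5833) = 127.5.
Total surplus is the full triangle between the curves from 0 to Q*: (1/2)(9.5833)(185 - 70) = 551.0417.

551.04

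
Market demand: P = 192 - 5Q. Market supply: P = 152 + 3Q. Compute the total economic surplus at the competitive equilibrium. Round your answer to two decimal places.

100.00

Equilibrium: 192 - 5Q = 152 + 3Q, so Q* = 5 and P* = 167.
Total surplus is the full triangle between the curves from 0 to Q*: (1/2)(5)(192 - 152) = 100.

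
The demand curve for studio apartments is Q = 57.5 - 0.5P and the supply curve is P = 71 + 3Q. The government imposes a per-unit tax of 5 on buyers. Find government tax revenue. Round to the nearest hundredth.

Rewriting demand in inverse form: P = 115 - 2Q.
Without the tax, 115 - 2Q = 71 + 3Q so Q* = 8.8 and P* = 97.4.
A tax on buyers shifts demand down by 5: (115 - 5) - 2Q = 71 + 3Q, so Q_t = 7.8. Buyers pay P_b = 99.4; sellers receive P_s = P_b - 5 = 94.4.
Revenue is the tax times quantity traded: 5 x 7.8 = 39.

39.00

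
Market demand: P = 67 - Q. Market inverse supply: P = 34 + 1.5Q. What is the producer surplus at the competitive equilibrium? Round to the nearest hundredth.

130.68

Setting demand equal to supply, 33 = 2.5Q, so Q* = 13.2 and P* = 53.8.
PS is the area between P* and the supply curve from 0 to Q*: (1/2)(13.2)(19.8) = 130.68.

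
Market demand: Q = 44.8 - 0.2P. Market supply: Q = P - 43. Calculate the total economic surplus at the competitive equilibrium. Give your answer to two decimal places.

Rewriting demand in inverse form: P = 224 - 5Q.
Rewriting supply in inverse form: P = 43 + Q.
Setting demand equal to supply, 181 = 6Q, so Q* = 30.1667 and P* = 73.1667.
CS = (1/2)(30.1667)(150.8333) = 2275.0694 and PS = (1/2)(30.1667)(30.1667) = 455.0139, so total surplus = 2730.0833.

2730.08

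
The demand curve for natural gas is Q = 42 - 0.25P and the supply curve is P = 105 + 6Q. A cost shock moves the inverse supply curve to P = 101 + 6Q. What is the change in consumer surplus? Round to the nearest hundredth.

10.40

Rewriting demand in inverse form: P = 168 - 4Q.
Initial equilibrium: Q_0 = 6.3, P_0 = 142.8; CS_0 = (1/2)(6.3)(25.2) = 79.38, PS_0 = (1/2)(6.3)(37.8) = 119.07.
New equilibrium: 168 - 4Q = 101 + 6Q gives Q_1 = 6.7, P_1 = 141.2; CS_1 = 89.78, PS_1 = 134.67.
Change in consumer surplus = 89.78 - 79.38 = 10.4.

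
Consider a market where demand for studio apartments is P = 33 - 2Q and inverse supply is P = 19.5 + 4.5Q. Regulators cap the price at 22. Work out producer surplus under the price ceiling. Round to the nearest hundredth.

Without the control, 33 - 2Q = 19.5 + 4.5Q so Q* = 2.0769 and P* = 28.8462.
At the ceiling price 22, quantity supplied is (22 - 19.5)/4.5 = 0.5556; supply is the short side, so Q = 0.5556 trades at P = 22.
PS is the triangle above supply below 22: (1/2)(0.5556)(22 - 19.5) = 0.6944.

0.69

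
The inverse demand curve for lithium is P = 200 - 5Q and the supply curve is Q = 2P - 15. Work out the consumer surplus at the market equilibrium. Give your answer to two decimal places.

Rewriting supply in inverse form: P = 7.5 + 0.5Q.
Equilibrium: 200 - 5Q = 7.5 + 0.5Q, so Q* = 35 and P* = 25.
Consumer surplus is the triangle under demand above P*: (1/2)(35)(200 - 25) = (1/2)(35)(175) = 3062.5.

3062.50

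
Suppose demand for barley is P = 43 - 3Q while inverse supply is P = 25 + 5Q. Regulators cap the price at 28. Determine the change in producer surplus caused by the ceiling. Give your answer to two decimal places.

Free-market equilibrium: 43 - 3Q = 25 + 5Q gives Q* = 2.25, P* = 36.25.
At P = 28, sellers supply (28 - 25)/5 = 0.6 while buyers want more, so the quantity traded is 0.6 at price 28.
PS goes from (1/2)(2.25)(11.25) = 12.6562 to 0.9 (computed as (28 - 25)(0.6) - (1/2)(5)(0.6)^2), a change of -11.7562.

-11.76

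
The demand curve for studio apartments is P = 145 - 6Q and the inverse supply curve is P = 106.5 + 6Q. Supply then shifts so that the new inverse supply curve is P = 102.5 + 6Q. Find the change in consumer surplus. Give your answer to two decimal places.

6.75

Initial equilibrium: Q_0 = 3.2083, P_0 = 125.75; CS_0 = (1/2)(3.2083)(19.25) = 30.8802, PS_0 = (1/2)(3.2083)(19.25) = 30.8802.
New equilibrium: 145 - 6Q = 102.5 + 6Q gives Q_1 = 3.5417, P_1 = 123.75; CS_1 = 37.6302, PS_1 = 37.6302.
Change in consumer surplus = 37.6302 - 30.8802 = 6.75.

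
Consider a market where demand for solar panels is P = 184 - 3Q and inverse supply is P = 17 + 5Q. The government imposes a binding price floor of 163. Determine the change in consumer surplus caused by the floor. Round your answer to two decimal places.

-580.15

Free-market equilibrium: 184 - 3Q = 17 + 5Q gives Q* = 20.875, P* = 121.375.
At the floor price 163, quantity demanded is (184 - 163)/3 = 7; demand is the short side, so Q = 7 trades at P = 163.
CS goes from (1/2)(20.875)(62.625) = 653.6484 to 73.5 (computed as (184 - 163)(7) - (1/2)(3)(7)^2), a change of -580.1484.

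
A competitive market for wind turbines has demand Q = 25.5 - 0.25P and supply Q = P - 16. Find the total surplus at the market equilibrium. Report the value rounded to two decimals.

739.60

Rewriting demand in inverse form: P = 102 - 4Q.
Rewriting supply in inverse form: P = 16 + Q.
Setting demand equal to supply, 86 = 5Q, so Q* = 17.2 and P* = 33.2.
CS = (1/2)(17.2)(68.8) = 591.68 and PS = (1/2)(17.2)(17.2) = 147.92, so total surplus = 739.6.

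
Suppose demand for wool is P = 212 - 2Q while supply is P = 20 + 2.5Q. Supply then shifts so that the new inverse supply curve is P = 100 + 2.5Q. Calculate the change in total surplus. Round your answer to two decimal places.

-2702.22

Initial equilibrium: Q_0 = 42.6667, P_0 = 126.6667; CS_0 = (1/2)(42.6667)(85.3333) = 1820.4444, PS_0 = (1/2)(42.6667)(106.6667) = 2275.5556.
New equilibrium: 212 - 2Q = 100 + 2.5Q gives Q_1 = 24.8889, P_1 = 162.2222; CS_1 = 619.4568, PS_1 = 774.321.
Change in total surplus = (619.4568 + 774.321) - (1820.4444 + 2275.5556) = -2702.2222.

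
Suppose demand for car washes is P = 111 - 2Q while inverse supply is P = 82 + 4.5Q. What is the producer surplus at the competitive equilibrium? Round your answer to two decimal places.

44.79

Setting demand equal to supply, 29 = 6.5Q, so Q* = 4.4615 and P* = 102.0769.
The supply curve's price intercept is 82, so PS = (1/2)(Q*)(P* - 82) = (1/2)(4.4615)(20.0769) = 44.787.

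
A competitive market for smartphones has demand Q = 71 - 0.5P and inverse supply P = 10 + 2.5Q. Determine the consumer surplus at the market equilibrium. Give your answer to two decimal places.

Rewriting demand in inverse form: P = 142 - 2Q.
Set 142 - 2Q = 10 + 2.5Q, which gives 132 = 4.5Q, so Q* = 29.3333 and P* = 142 - 2(29.3333) = 83.3333.
CS is the area between the demand curve and P* from 0 to Q*: (1/2)(29.3333)(58.6667) = 860.4444.

860.44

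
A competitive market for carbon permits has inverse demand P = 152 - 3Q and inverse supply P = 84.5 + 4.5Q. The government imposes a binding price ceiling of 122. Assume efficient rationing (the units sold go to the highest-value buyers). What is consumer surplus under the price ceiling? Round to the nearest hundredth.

Free-market equilibrium: 152 - 3Q = 84.5 + 4.5Q gives Q* = 9, P* = 125.
At P = 122, sellers supply (122 - 84.5)/4.5 = 8.3333 while buyers want more, so the quantity traded is 8.3333 at price 122.
The demand price at Q = 8.3333 is 127. CS is the trapezoid between demand and 122 over [0, 8.3333]: (1/2)[(152 - 122) + (127 - 122)](8.3333) = 145.8333.

145.83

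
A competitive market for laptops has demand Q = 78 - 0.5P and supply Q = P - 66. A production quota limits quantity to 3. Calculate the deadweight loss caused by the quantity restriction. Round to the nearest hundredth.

1093.50

Rewriting demand in inverse form: P = 156 - 2Q.
Rewriting supply in inverse form: P = 66 + Q.
Without the quota, 156 - 2Q = 66 + Q gives Q* = 30.
At Q = 3 the demand price is 156 - 2(3) = 150 and the supply price is 66 + (3) = 69.
DWL = (1/2)(gap between curves at 3) x (Q* - 3) = (1/2)(81)(27) = 1093.5.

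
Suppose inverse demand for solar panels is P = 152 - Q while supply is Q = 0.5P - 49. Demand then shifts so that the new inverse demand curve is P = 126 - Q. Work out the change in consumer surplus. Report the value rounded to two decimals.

Rewriting supply in inverse form: P = 98 + 2Q.
Initial equilibrium: Q_0 = 18, P_0 = 134; CS_0 = (1/2)(18)(18) = 162, PS_0 = (1/2)(18)(36) = 324.
New equilibrium: 126 - Q = 98 + 2Q gives Q_1 = 9.3333, P_1 = 116.6667; CS_1 = 43.5556, PS_1 = 87.1111.
Change in consumer surplus = 43.5556 - 162 = -118.4444.

-118.44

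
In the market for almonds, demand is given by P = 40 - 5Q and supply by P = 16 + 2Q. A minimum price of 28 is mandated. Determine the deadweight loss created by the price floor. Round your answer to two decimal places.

Without the control, 40 - 5Q = 16 + 2Q so Q* = 3.4286 and P* = 22.8571.
At P = 28, buyers demand (40 - 28)/5 = 2.4 while sellers would supply more, so the quantity traded is 2.4 at price 28.
At Q = 2.4 the demand price is 28 and the supply price is 20.8. Deadweight loss is the triangle between the curves from 2.4 to 3.4286: (1/2)(28 - 20.8)(3.4286 - 2.4) = 3.7029.

3.70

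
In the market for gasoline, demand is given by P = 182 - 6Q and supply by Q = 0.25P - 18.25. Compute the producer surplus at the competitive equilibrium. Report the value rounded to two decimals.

237.62

Rewriting supply in inverse form: P = 73 + 4Q.
Equilibrium: 182 - 6Q = 73 + 4Q, so Q* = 10.9 and P* = 116.6.
Producer surplus is the triangle above supply below P*: (1/2)(10.9)(116.6 - 73) = (1/2)(10.9)(43.6) = 237.62.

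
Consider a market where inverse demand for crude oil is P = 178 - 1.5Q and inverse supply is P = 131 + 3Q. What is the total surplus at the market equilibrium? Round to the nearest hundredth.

245.44

Setting demand equal to supply, 47 = 4.5Q, so Q* = 10.4444 and P* = 162.3333.
CS = (1/2)(10.4444)(15.6667) = 81.8148 and PS = (1/2)(10.4444)(31.3333) = 163.6296, so total surplus = 245.4444.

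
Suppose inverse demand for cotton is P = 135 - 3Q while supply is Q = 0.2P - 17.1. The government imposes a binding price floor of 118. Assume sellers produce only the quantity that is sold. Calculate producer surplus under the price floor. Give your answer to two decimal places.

103.89

Rewriting supply in inverse form: P = 85.5 + 5Q.
Free-market equilibrium: 135 - 3Q = 85.5 + 5Q gives Q* = 6.1875, P* = 116.4375.
At P = 118, buyers demand (135 - 118)/3 = 5.6667 while sellers would supply more, so the quantity traded is 5.6667 at price 118.
The supply price at Q = 5.6667 is 113.8333. PS is the trapezoid between 118 and supply over [0, 5.6667]: (1/2)[(118 - 85.5) + (118 - 113.8333)](5.6667) = 103.8889.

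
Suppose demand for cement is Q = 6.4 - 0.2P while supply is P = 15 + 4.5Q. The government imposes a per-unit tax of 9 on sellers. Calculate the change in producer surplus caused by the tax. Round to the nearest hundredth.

Rewriting demand in inverse form: P = 32 - 5Q.
Without the tax, 32 - 5Q = 15 + 4.5Q so Q* = 1.7895 and P* = 23.0526.
With the tax, sellers need 9 more per unit: 32 - 5Q = 15 + 4.5Q + 9, so Q_t = 0.8421. Buyers pay P_b = 27.7895; sellers receive P_s = P_b - 9 = 18.7895.
Producers lose the trapezoid between P_s and P* out to Q_t plus the triangle from Q_t to Q*: change in PS = 1.5956 - 7.205 = -5.6094.

-5.61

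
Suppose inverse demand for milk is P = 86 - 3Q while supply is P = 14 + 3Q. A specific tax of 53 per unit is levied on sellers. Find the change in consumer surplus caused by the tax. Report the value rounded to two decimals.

-200.96

Without the tax, 86 - 3Q = 14 + 3Q so Q* = 12 and P* = 50.
With the tax, sellers need 53 more per unit: 86 - 3Q = 14 + 3Q + 53, so Q_t = 3.1667. Buyers pay P_b = 76.5; sellers receive P_s = P_b - 53 = 23.5.
CS falls from (1/2)(12)(36) = 216 to (1/2)(3.1667)(9.5) = 15.0417, a change of -200.9583.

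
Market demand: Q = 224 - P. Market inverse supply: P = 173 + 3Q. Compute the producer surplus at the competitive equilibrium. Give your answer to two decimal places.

243.84

Rewriting demand in inverse form: P = 224 - Q.
Setting demand equal to supply, 51 = 4Q, so Q* = 12.75 and P* = 211.25.
Producer surplus is the triangle above supply below P*: (1/2)(12.75)(211.25 - 173) = (1/2)(12.75)(38.25) = 243.8438.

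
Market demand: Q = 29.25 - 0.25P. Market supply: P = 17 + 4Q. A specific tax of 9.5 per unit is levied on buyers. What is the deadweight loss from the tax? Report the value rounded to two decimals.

Rewriting demand in inverse form: P = 117 - 4Q.
Without the tax, 117 - 4Q = 17 + 4Q so Q* = 12.5 and P* = 67.
A tax on buyers shifts demand down by 9.5: (117 - 9.5) - 4Q = 17 + 4Q, so Q_t = 11.3125. Buyers pay P_b = 71.75; sellers receive P_s = P_b - 9.5 = 62.25.
Deadweight loss is the triangle between the curves from Q_t to Q*: (1/2)(12.5 - 11.3125)(9.5) = 5.6406.

5.64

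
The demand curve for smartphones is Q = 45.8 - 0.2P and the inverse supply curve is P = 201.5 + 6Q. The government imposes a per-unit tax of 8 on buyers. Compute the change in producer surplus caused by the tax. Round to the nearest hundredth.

-9.32

Rewriting demand in inverse form: P = 229 - 5Q.
Without the tax, 229 - 5Q = 201.5 + 6Q so Q* = 2.5 and P* = 216.5.
A tax on buyers shifts demand down by 8: (229 - 8) - 5Q = 201.5 + 6Q, so Q_t = 1.7727. Buyers pay P_b = 220.1364; sellers receive P_s = P_b - 8 = 212.1364.
Producers lose the trapezoid between P_s and P* out to Q_t plus the triangle from Q_t to Q*: change in PS = 9.4277 - 18.75 = -9.3223.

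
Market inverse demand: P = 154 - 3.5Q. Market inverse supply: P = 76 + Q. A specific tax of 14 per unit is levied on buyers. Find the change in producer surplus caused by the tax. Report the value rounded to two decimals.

-49.09

Without the tax, 154 - 3.5Q = 76 + Q so Q* = 17.3333 and P* = 93.3333.
A tax on buyers shifts demand down by 14: (154 - 14) - 3.5Q = 76 + Q, so Q_t = 14.2222. Buyers pay P_b = 104.2222; sellers receive P_s = P_b - 14 = 90.2222.
PS falls from (1/2)(17.3333)(17.3333) = 150.2222 to (1/2)(14.2222)(14.2222) = 101.1358, a change of -49.0864.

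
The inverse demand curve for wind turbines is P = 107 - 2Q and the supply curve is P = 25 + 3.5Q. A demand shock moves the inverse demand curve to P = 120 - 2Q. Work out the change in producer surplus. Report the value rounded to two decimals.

Initial equilibrium: Q_0 = 14.9091, P_0 = 77.1818; CS_0 = (1/2)(14.9091)(29.8182) = 222.281, PS_0 = (1/2)(14.9091)(52.1818) = 388.9917.
New equilibrium: 120 - 2Q = 25 + 3.5Q gives Q_1 = 17.2727, P_1 = 85.4545; CS_1 = 298.3471, PS_1 = 522.1074.
Change in producer surplus = 522.1074 - 388.9917 = 133.1157.

133.12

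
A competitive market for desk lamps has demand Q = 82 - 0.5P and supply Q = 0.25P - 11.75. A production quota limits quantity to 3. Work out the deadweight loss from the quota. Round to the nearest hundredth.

816.75

Rewriting demand in inverse form: P = 164 - 2Q.
Rewriting supply in inverse form: P = 47 + 4Q.
Without the quota, 164 - 2Q = 47 + 4Q gives Q* = 19.5.
At Q = 3 the demand price is 164 - 2(3) = 158 and the supply price is 47 + 4(3) = 59.
Deadweight loss is the triangle between the curves from 3 to 19.5: (1/2)(158 - 59)(19.5 - 3) = 816.75.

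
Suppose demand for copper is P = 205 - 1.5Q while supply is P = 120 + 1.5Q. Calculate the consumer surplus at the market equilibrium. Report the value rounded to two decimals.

602.08

Setting demand equal to supply, 85 = 3Q, so Q* = 28.3333 and P* = 162.5.
Consumer surplus is the triangle under demand above P*: (1/2)(28.3333)(205 - 162.5) = (1/2)(28.3333)(42.5) = 602.0833.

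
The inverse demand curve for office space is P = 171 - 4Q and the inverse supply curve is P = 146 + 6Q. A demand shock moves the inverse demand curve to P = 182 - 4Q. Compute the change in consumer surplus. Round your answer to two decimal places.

Initial equilibrium: Q_0 = 2.5, P_0 = 161; CS_0 = (1/2)(2.5)(10) = 12.5, PS_0 = (1/2)(2.5)(15) = 18.75.
New equilibrium: 182 - 4Q = 146 + 6Q gives Q_1 = 3.6, P_1 = 167.6; CS_1 = 25.92, PS_1 = 38.88.
Change in consumer surplus = 25.92 - 12.5 = 13.42.

13.42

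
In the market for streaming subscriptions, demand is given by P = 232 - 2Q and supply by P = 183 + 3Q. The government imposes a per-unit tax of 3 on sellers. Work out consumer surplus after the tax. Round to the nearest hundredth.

84.64

Pre-tax equilibrium: 232 - 2Q = 183 + 3Q gives Q* = 9.8, P* = 212.4.
A tax on sellers shifts supply up by 3: 232 - 2Q = 183 + 3Q + 3, so Q_t = 9.2. Buyers pay P_b = 213.6; sellers receive P_s = P_b - 3 = 210.6.
Consumer surplus is the triangle under demand above P_b: (1/2)(9.2)(232 - 213.6) = 84.64.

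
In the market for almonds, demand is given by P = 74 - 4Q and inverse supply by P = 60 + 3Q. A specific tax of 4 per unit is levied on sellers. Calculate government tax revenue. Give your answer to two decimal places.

Without the tax, 74 - 4Q = 60 + 3Q so Q* = 2 and P* = 66.
With the tax, sellers need 4 more per unit: 74 - 4Q = 60 + 3Q + 4, so Q_t = 1.4286. Buyers pay P_b = 68.2857; sellers receive P_s = P_b - 4 = 64.2857.
Revenue is the tax times quantity traded: 4 x 1.4286 = 5.7143.

5.71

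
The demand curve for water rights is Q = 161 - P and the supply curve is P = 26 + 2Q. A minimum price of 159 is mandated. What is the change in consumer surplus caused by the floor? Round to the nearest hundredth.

-1010.50

Rewriting demand in inverse form: P = 161 - Q.
Without the control, 161 - Q = 26 + 2Q so Q* = 45 and P* = 116.
At the floor price 159, quantity demanded is (161 - 159)/1 = 2; demand is the short side, so Q = 2 trades at P = 159.
CS goes from (1/2)(45)(45) = 1012.5 to 2 (computed as (161 - 159)(2) - (1/2)(1)(2)^2), a change of -1010.5.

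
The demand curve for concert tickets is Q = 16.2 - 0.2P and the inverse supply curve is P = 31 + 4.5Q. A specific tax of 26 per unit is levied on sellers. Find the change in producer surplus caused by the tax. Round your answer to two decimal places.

Rewriting demand in inverse form: P = 81 - 5Q.
Pre-tax equilibrium: 81 - 5Q = 31 + 4.5Q gives Q* = 5.2632, P* = 54.6842.
With the tax, sellers need 26 more per unit: 81 - 5Q = 31 + 4.5Q + 26, so Q_t = 2.5263. Buyers pay P_b = 68.3684; sellers receive P_s = P_b - 26 = 42.3684.
PS falls from (1/2)(5.2632)(23.6842) = 62.3269 to (1/2)(2.5263)(11.3684) = 14.3601, a change of -47.9668.

-47.97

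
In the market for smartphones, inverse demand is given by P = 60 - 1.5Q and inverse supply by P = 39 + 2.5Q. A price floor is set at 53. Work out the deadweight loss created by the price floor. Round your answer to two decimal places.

Free-market equilibrium: 60 - 1.5Q = 39 + 2.5Q gives Q* = 5.25, P* = 52.125.
At P = 53, buyers demand (60 - 53)/1.5 = 4.6667 while sellers would supply more, so the quantity traded is 4.6667 at price 53.
At Q = 4.6667 the demand price is 53 and the supply price is 50.6667. Deadweight loss is the triangle between the curves from 4.6667 to 5.25: (1/2)(53 - 50.6667)(5.25 - 4.6667) = 0.6806.

0.68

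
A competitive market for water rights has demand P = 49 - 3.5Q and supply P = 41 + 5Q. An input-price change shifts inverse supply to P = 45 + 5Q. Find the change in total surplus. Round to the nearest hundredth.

Initial equilibrium: Q_0 = 0.9412, P_0 = 45.7059; CS_0 = (1/2)(0.9412)(3.2941) = 1.5502, PS_0 = (1/2)(0.9412)(4.7059) = 2.2145.
New equilibrium: 49 - 3.5Q = 45 + 5Q gives Q_1 = 0.4706, P_1 = 47.3529; CS_1 = 0.3875, PS_1 = 0.5536.
Change in total surplus = (0.3875 + 0.5536) - (1.5502 + 2.2145) = -2.8235.

-2.82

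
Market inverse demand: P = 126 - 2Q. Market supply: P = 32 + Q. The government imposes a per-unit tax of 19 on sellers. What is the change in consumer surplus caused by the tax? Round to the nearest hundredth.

Without the tax, 126 - 2Q = 32 + Q so Q* = 31.3333 and P* = 63.3333.
A tax on sellers shifts supply up by 19: 126 - 2Q = 32 + Q + 19, so Q_t = 25. Buyers pay P_b = 76; sellers receive P_s = P_b - 19 = 57.
Consumers lose the trapezoid between P* and P_b out to Q_t plus the triangle from Q_t to Q*: change in CS = 625 - 981.7778 = -356.7778.

-356.78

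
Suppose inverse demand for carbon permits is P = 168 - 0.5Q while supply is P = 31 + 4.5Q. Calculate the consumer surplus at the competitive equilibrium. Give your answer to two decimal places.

Setting demand equal to supply, 137 = 5Q, so Q* = 27.4 and P* = 154.3.
CS is the area between the demand curve and P* from 0 to Q*: (1/2)(27.4)(13.7) = 187.69.

187.69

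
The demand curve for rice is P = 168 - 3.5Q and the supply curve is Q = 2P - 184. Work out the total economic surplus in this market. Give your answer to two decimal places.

722.00

Rewriting supply in inverse form: P = 92 + 0.5Q.
Set 168 - 3.5Q = 92 + 0.5Q, which gives 76 = 4Q, so Q* = 19 and P* = 168 - 3.5(19) = 101.5.
CS = (1/2)(19)(66.5) = 631.75 and PS = (1/2)(19)(9.5) = 90.25, so total surplus = 722.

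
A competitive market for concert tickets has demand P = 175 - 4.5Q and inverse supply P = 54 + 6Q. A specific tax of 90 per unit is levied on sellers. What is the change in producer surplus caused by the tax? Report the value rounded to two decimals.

Without the tax, 175 - 4.5Q = 54 + 6Q so Q* = 11.5238 and P* = 123.1429.
A tax on sellers shifts supply up by 90: 175 - 4.5Q = 54 + 6Q + 90, so Q_t = 2.9524. Buyers pay P_b = 161.7143; sellers receive P_s = P_b - 90 = 71.7143.
Producers lose the trapezoid between P_s and P* out to Q_t plus the triangle from Q_t to Q*: change in PS = 26.1497 - 398.3946 = -372.2449.

-372.24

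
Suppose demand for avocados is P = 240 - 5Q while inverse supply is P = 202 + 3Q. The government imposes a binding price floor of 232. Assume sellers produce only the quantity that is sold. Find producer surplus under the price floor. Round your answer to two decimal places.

44.16

Free-market equilibrium: 240 - 5Q = 202 + 3Q gives Q* = 4.75, P* = 216.25.
At the floor price 232, quantity demanded is (240 - 232)/5 = 1.6; demand is the short side, so Q = 1.6 trades at P = 232.
The supply price at Q = 1.6 is 206.8. PS is the trapezoid between 232 and supply over [0, 1.6]: (1/2)[(232 - 202) + (232 - 206.8)](1.6) = 44.16.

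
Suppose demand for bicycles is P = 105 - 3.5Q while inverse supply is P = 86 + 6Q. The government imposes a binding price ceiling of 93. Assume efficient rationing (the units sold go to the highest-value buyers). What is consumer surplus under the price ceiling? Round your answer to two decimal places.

Without the control, 105 - 3.5Q = 86 + 6Q so Q* = 2 and P* = 98.
At P = 93, sellers supply (93 - 86)/6 = 1.1667 while buyers want more, so the quantity traded is 1.1667 at price 93.
The demand price at Q = 1.1667 is 100.9167. CS is the trapezoid between demand and 93 over [0, 1.1667]: (1/2)[(105 - 93) + (100.9167 - 93)](1.1667) = 11.6181.

11.62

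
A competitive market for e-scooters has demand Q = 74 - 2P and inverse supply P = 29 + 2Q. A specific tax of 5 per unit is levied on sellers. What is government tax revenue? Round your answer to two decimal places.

6.00

Rewriting demand in inverse form: P = 37 - 0.5Q.
Without the tax, 37 - 0.5Q = 29 + 2Q so Q* = 3.2 and P* = 35.4.
A tax on sellers shifts supply up by 5: 37 - 0.5Q = 29 + 2Q + 5, so Q_t = 1.2. Buyers pay P_b = 36.4; sellers receive P_s = P_b - 5 = 31.4.
Tax revenue = t x Q_t = 5 x 1.2 = 6.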